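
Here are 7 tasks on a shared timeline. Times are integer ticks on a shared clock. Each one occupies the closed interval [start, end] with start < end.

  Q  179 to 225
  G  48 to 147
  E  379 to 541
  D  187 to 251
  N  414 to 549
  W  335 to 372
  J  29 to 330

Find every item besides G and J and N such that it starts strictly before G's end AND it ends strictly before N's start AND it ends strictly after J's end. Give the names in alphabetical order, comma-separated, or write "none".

Conditions: its start is strictly before G's end (X.start < 147) AND its end is strictly before N's start (X.end < 414) AND its end is strictly after J's end (X.end > 330).
D: start 187 < 147? ✗; end 251 < 414? ✓; end 251 > 330? ✗ → no.
E: start 379 < 147? ✗; end 541 < 414? ✗; end 541 > 330? ✓ → no.
Q: start 179 < 147? ✗; end 225 < 414? ✓; end 225 > 330? ✗ → no.
W: start 335 < 147? ✗; end 372 < 414? ✓; end 372 > 330? ✓ → no.
Result: none.

none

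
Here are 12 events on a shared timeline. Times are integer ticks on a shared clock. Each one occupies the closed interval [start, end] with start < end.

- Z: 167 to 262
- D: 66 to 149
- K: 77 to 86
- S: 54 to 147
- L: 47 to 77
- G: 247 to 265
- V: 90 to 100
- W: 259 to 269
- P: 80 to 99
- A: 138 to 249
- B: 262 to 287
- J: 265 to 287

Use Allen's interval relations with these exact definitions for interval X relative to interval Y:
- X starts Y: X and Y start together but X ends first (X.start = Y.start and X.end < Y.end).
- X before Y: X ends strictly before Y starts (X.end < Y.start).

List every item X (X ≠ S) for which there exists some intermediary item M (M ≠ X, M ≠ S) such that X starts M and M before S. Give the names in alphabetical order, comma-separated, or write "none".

none

Target S = [54, 147].
Intermediaries M with M before S: none.
Union: none.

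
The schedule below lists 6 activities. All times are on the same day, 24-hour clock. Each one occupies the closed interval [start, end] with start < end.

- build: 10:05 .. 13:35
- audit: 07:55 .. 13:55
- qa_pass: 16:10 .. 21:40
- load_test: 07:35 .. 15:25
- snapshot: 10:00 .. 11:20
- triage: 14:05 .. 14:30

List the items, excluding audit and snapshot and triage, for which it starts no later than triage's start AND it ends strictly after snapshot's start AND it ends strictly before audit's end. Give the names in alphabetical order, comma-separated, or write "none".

Conditions: its start is no later than triage's start (X.start <= 14:05) AND its end is strictly after snapshot's start (X.end > 10:00) AND its end is strictly before audit's end (X.end < 13:55).
build: start 10:05 <= 14:05? ✓; end 13:35 > 10:00? ✓; end 13:35 < 13:55? ✓ → yes.
load_test: start 07:35 <= 14:05? ✓; end 15:25 > 10:00? ✓; end 15:25 < 13:55? ✗ → no.
qa_pass: start 16:10 <= 14:05? ✗; end 21:40 > 10:00? ✓; end 21:40 < 13:55? ✗ → no.
Result: build.

build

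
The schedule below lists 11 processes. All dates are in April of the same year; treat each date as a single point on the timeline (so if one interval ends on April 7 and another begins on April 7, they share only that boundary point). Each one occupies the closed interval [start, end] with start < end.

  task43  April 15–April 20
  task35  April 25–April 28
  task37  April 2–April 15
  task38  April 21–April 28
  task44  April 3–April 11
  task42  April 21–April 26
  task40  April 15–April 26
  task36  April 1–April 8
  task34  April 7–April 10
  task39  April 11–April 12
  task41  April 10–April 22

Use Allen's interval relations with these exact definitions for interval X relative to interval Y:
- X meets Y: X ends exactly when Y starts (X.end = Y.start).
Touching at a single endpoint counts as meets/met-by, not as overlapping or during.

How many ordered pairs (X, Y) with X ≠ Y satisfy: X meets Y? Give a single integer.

4

Checking all 110 ordered pairs for relation 'meets'; matching pairs in alphabetical order:
(task34, task41): task34 meets task41 ✓
(task37, task40): task37 meets task40 ✓
(task37, task43): task37 meets task43 ✓
(task44, task39): task44 meets task39 ✓
Count: 4.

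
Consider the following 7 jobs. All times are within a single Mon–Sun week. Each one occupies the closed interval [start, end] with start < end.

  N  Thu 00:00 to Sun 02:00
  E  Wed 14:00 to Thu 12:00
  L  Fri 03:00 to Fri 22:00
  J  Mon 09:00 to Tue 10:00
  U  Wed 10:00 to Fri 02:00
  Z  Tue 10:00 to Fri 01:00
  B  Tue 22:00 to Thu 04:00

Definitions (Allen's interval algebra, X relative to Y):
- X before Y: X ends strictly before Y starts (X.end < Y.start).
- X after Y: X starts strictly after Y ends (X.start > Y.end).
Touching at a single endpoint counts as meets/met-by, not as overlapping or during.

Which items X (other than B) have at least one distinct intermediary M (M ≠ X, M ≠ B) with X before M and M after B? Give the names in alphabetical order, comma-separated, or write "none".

Target B = [Tue 22:00, Thu 04:00].
Intermediaries M with M after B: L.
Via L — items with X before L: E, J, U, Z.
Union: E, J, U, Z.

E, J, U, Z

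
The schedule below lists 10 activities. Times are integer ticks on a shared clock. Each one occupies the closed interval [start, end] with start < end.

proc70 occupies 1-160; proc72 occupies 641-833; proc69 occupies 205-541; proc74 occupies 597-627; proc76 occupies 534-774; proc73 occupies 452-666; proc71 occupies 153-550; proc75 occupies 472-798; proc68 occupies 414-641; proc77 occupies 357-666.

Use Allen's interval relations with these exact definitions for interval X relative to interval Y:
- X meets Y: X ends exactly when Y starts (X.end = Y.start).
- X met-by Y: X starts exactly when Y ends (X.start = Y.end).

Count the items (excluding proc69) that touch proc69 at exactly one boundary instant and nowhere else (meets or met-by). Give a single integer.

0

Target proc69 = [205, 541].
proc68 [414, 641] → overlapped-by → no.
proc70 [1, 160] → before → no.
proc71 [153, 550] → contains → no.
proc72 [641, 833] → after → no.
proc73 [452, 666] → overlapped-by → no.
proc74 [597, 627] → after → no.
proc75 [472, 798] → overlapped-by → no.
proc76 [534, 774] → overlapped-by → no.
proc77 [357, 666] → overlapped-by → no.
Total: 0.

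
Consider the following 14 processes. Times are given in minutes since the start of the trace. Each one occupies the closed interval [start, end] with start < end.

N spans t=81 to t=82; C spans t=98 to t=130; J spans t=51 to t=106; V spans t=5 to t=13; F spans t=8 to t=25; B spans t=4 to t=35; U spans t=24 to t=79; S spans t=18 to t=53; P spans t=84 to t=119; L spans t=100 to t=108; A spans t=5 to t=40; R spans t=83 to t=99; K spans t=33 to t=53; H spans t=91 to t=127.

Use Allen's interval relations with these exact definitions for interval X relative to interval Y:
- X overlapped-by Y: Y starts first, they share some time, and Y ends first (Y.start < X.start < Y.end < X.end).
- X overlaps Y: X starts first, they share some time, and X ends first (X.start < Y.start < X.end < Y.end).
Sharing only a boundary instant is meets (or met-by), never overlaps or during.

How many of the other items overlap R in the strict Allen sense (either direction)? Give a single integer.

3

Target R = [t=83, t=99].
A [t=5, t=40] → before → no.
B [t=4, t=35] → before → no.
C [t=98, t=130] → overlapped-by → counts.
F [t=8, t=25] → before → no.
H [t=91, t=127] → overlapped-by → counts.
J [t=51, t=106] → contains → no.
K [t=33, t=53] → before → no.
L [t=100, t=108] → after → no.
N [t=81, t=82] → before → no.
P [t=84, t=119] → overlapped-by → counts.
S [t=18, t=53] → before → no.
U [t=24, t=79] → before → no.
V [t=5, t=13] → before → no.
Total: 3.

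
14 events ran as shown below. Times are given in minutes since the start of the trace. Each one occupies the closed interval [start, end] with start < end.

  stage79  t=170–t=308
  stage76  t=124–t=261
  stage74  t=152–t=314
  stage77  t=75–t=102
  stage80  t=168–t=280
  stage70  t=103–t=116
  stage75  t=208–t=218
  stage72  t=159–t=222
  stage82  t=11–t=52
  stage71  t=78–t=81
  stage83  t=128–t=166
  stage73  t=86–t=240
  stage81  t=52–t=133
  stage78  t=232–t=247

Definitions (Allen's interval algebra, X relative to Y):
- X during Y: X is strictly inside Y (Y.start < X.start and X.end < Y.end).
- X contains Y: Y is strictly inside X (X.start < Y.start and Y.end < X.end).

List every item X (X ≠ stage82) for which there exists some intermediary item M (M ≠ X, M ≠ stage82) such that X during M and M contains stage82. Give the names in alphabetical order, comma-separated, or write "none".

Target stage82 = [t=11, t=52].
Intermediaries M with M contains stage82: none.
Union: none.

none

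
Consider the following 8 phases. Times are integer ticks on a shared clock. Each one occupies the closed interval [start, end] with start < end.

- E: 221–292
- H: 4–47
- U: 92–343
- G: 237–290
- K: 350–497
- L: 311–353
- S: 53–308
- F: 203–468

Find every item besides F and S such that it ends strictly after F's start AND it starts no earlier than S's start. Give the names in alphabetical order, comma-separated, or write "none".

E, G, K, L, U

Conditions: its end is strictly after F's start (X.end > 203) AND its start is no earlier than S's start (X.start >= 53).
E: end 292 > 203? ✓; start 221 >= 53? ✓ → yes.
G: end 290 > 203? ✓; start 237 >= 53? ✓ → yes.
H: end 47 > 203? ✗; start 4 >= 53? ✗ → no.
K: end 497 > 203? ✓; start 350 >= 53? ✓ → yes.
L: end 353 > 203? ✓; start 311 >= 53? ✓ → yes.
U: end 343 > 203? ✓; start 92 >= 53? ✓ → yes.
Result: E, G, K, L, U.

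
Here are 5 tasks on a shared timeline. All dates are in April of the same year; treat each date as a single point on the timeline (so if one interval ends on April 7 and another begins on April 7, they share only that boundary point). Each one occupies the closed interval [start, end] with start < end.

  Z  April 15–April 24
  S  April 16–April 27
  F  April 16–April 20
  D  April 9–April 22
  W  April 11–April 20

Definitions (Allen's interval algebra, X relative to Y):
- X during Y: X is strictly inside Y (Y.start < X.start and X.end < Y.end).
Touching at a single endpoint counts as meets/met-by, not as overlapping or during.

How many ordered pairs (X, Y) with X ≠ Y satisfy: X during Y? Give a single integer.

3

Checking all 20 ordered pairs for relation 'during'; matching pairs in alphabetical order:
(F, D): F during D ✓
(F, Z): F during Z ✓
(W, D): W during D ✓
Count: 3.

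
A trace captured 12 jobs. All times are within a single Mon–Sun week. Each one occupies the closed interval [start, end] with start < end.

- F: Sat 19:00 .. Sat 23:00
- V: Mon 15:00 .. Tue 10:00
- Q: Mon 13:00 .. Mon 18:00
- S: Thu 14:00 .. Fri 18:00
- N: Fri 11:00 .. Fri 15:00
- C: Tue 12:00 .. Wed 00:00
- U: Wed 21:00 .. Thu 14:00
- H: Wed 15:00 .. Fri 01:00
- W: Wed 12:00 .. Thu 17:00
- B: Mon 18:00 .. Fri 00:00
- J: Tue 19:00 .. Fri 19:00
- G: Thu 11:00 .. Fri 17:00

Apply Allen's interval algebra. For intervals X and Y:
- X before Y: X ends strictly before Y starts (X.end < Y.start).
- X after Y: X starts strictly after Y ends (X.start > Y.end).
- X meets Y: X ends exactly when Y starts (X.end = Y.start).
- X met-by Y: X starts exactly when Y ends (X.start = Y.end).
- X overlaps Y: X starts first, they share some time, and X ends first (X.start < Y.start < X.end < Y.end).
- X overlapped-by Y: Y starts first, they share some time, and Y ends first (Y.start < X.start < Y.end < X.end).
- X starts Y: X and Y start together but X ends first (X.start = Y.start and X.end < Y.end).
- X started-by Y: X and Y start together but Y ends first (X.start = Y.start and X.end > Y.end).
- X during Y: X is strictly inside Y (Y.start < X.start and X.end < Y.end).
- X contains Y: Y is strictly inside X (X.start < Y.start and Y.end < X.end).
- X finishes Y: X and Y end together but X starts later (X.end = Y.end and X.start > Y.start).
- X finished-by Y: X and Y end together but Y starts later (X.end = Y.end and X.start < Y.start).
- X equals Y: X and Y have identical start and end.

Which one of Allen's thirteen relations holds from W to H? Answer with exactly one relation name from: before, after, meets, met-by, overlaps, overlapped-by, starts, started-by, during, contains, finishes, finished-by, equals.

overlaps

W = [Wed 12:00, Thu 17:00]; H = [Wed 15:00, Fri 01:00].
Compare endpoints: W.start < H.start, W.start < H.end, W.end > H.start, W.end < H.end.
That pattern is 'overlaps'.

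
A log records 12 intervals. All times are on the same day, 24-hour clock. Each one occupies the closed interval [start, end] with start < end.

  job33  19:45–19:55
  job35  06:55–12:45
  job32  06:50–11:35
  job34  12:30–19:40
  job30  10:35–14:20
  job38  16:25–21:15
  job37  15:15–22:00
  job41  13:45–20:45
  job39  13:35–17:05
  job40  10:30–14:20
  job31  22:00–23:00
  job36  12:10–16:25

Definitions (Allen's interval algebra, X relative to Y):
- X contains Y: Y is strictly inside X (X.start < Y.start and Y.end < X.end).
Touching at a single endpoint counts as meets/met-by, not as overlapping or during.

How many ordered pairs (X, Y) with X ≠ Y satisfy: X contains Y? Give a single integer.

Checking all 132 ordered pairs for relation 'contains'; matching pairs in alphabetical order:
(job34, job39): job34 contains job39 ✓
(job37, job33): job37 contains job33 ✓
(job37, job38): job37 contains job38 ✓
(job38, job33): job38 contains job33 ✓
(job41, job33): job41 contains job33 ✓
Count: 5.

5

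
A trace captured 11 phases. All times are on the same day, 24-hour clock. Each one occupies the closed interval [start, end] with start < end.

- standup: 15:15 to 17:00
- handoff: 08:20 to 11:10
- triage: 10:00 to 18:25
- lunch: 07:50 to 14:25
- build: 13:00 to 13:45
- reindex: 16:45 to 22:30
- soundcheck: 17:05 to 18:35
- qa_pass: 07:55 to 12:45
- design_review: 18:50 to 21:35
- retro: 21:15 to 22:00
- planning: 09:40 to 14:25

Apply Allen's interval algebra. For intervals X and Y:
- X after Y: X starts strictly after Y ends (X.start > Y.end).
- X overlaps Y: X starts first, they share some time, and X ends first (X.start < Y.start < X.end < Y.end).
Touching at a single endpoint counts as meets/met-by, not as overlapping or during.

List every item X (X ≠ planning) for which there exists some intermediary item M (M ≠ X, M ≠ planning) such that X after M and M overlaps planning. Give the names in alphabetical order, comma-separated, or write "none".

Target planning = [09:40, 14:25].
Intermediaries M with M overlaps planning: handoff, qa_pass.
Via handoff — items with X after handoff: build, design_review, reindex, retro, soundcheck, standup.
Via qa_pass — items with X after qa_pass: build, design_review, reindex, retro, soundcheck, standup.
Union: build, design_review, reindex, retro, soundcheck, standup.

build, design_review, reindex, retro, soundcheck, standup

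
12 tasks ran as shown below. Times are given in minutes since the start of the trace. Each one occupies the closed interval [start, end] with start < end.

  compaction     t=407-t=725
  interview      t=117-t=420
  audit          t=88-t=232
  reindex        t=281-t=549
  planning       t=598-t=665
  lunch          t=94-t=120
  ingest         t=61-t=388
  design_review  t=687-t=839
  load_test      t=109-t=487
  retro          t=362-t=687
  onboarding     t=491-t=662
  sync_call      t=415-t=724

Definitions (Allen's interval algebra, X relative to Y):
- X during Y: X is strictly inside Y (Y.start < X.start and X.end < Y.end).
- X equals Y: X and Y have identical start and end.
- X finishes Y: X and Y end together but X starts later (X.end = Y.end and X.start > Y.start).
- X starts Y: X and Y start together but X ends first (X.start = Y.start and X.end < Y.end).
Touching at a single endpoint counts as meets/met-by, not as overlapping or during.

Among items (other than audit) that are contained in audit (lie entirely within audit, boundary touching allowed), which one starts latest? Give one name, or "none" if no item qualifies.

lunch

Target audit = [t=88, t=232].
compaction [t=407, t=725] → after → excluded.
design_review [t=687, t=839] → after → excluded.
ingest [t=61, t=388] → contains → excluded.
interview [t=117, t=420] → overlapped-by → excluded.
load_test [t=109, t=487] → overlapped-by → excluded.
lunch [t=94, t=120] → during → candidate.
onboarding [t=491, t=662] → after → excluded.
planning [t=598, t=665] → after → excluded.
reindex [t=281, t=549] → after → excluded.
retro [t=362, t=687] → after → excluded.
sync_call [t=415, t=724] → after → excluded.
Among candidates, latest start is t=94 → lunch.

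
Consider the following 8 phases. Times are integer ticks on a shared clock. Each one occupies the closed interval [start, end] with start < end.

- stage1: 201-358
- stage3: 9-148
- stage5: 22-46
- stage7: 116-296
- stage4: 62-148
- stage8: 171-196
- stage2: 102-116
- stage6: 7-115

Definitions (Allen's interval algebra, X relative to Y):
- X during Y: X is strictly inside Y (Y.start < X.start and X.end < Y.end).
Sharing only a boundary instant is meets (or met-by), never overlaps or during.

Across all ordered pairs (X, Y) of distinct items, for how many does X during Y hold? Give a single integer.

Checking all 56 ordered pairs for relation 'during'; matching pairs in alphabetical order:
(stage2, stage3): stage2 during stage3 ✓
(stage2, stage4): stage2 during stage4 ✓
(stage5, stage3): stage5 during stage3 ✓
(stage5, stage6): stage5 during stage6 ✓
(stage8, stage7): stage8 during stage7 ✓
Count: 5.

5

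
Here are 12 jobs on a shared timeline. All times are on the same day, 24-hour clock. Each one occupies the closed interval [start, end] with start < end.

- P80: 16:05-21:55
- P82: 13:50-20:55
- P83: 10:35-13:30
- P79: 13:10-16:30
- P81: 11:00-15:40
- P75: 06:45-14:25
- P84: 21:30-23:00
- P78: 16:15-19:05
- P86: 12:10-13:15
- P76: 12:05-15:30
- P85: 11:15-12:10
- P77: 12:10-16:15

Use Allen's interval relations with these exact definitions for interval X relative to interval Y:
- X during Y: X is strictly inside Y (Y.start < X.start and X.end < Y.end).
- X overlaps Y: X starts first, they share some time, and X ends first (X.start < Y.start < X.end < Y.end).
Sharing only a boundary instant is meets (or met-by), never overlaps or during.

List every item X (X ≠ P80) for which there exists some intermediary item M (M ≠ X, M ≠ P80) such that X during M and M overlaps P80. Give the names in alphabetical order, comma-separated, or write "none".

Target P80 = [16:05, 21:55].
Intermediaries M with M overlaps P80: P77, P79, P82.
Via P77 — items with X during P77: none.
Via P79 — items with X during P79: none.
Via P82 — items with X during P82: P78.
Union: P78.

P78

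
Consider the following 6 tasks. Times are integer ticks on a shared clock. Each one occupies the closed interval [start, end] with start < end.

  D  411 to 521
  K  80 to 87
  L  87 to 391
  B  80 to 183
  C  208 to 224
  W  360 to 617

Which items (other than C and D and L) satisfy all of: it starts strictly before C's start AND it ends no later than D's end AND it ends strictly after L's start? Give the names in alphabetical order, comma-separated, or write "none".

Conditions: its start is strictly before C's start (X.start < 208) AND its end is no later than D's end (X.end <= 521) AND its end is strictly after L's start (X.end > 87).
B: start 80 < 208? ✓; end 183 <= 521? ✓; end 183 > 87? ✓ → yes.
K: start 80 < 208? ✓; end 87 <= 521? ✓; end 87 > 87? ✗ → no.
W: start 360 < 208? ✗; end 617 <= 521? ✗; end 617 > 87? ✓ → no.
Result: B.

B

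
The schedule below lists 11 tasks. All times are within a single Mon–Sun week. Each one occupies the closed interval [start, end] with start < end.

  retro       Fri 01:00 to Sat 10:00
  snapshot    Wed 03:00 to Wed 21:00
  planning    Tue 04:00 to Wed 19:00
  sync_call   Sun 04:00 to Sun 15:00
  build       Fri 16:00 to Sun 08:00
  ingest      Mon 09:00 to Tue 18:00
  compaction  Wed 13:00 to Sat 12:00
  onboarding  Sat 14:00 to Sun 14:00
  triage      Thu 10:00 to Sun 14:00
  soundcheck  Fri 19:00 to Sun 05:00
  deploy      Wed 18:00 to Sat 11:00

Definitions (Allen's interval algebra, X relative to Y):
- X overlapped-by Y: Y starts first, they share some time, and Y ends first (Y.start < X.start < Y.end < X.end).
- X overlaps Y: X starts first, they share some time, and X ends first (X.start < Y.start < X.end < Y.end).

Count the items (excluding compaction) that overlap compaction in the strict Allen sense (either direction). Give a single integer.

5

Target compaction = [Wed 13:00, Sat 12:00].
build [Fri 16:00, Sun 08:00] → overlapped-by → counts.
deploy [Wed 18:00, Sat 11:00] → during → no.
ingest [Mon 09:00, Tue 18:00] → before → no.
onboarding [Sat 14:00, Sun 14:00] → after → no.
planning [Tue 04:00, Wed 19:00] → overlaps → counts.
retro [Fri 01:00, Sat 10:00] → during → no.
snapshot [Wed 03:00, Wed 21:00] → overlaps → counts.
soundcheck [Fri 19:00, Sun 05:00] → overlapped-by → counts.
sync_call [Sun 04:00, Sun 15:00] → after → no.
triage [Thu 10:00, Sun 14:00] → overlapped-by → counts.
Total: 5.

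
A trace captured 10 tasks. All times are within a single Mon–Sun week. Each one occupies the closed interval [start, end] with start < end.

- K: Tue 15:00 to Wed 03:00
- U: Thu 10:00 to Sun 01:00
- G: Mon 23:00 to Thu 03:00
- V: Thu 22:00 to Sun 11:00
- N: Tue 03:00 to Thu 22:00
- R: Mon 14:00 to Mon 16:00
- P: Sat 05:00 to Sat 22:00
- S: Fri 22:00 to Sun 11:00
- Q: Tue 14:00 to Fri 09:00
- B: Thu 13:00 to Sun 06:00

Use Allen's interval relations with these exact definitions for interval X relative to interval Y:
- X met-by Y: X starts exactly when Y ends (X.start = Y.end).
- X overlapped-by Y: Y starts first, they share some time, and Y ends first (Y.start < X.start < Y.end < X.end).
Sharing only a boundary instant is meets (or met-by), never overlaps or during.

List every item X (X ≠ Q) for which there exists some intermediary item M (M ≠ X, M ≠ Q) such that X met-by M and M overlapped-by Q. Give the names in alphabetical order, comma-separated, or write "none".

Target Q = [Tue 14:00, Fri 09:00].
Intermediaries M with M overlapped-by Q: B, U, V.
Via B — items with X met-by B: none.
Via U — items with X met-by U: none.
Via V — items with X met-by V: none.
Union: none.

none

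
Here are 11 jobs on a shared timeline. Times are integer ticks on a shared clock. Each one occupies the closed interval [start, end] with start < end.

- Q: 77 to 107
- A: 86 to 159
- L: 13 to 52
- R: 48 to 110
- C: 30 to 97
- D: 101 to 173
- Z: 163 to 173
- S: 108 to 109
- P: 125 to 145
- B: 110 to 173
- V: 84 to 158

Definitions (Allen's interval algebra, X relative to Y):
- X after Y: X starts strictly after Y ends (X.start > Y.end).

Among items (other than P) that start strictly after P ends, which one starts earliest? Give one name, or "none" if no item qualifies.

Target P = [125, 145].
A [86, 159] → contains → excluded.
B [110, 173] → contains → excluded.
C [30, 97] → before → excluded.
D [101, 173] → contains → excluded.
L [13, 52] → before → excluded.
Q [77, 107] → before → excluded.
R [48, 110] → before → excluded.
S [108, 109] → before → excluded.
V [84, 158] → contains → excluded.
Z [163, 173] → after → candidate.
Among candidates, earliest start is 163 → Z.

Z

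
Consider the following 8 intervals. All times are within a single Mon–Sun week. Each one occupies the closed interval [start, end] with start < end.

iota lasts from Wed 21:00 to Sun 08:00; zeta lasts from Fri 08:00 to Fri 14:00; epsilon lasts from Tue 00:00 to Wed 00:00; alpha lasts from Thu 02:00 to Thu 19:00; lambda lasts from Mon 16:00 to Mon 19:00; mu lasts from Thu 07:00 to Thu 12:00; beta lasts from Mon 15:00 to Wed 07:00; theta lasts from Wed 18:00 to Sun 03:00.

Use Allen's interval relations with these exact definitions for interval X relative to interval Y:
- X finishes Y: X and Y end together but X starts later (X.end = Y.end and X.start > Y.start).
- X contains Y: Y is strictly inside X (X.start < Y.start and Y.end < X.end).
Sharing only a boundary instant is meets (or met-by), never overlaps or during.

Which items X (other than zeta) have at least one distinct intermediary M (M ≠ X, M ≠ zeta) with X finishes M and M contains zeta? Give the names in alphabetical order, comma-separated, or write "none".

Target zeta = [Fri 08:00, Fri 14:00].
Intermediaries M with M contains zeta: iota, theta.
Via iota — items with X finishes iota: none.
Via theta — items with X finishes theta: none.
Union: none.

none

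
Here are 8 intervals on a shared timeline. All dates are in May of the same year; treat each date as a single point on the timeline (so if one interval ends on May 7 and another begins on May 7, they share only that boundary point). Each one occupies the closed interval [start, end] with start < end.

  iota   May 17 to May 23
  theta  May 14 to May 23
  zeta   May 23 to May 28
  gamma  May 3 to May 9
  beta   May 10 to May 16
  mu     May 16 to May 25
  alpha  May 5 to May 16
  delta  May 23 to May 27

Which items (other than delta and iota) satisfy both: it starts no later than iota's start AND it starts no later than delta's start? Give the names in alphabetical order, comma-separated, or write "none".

Conditions: its start is no later than iota's start (X.start <= May 17) AND its start is no later than delta's start (X.start <= May 23).
alpha: start May 5 <= May 17? ✓; start May 5 <= May 23? ✓ → yes.
beta: start May 10 <= May 17? ✓; start May 10 <= May 23? ✓ → yes.
gamma: start May 3 <= May 17? ✓; start May 3 <= May 23? ✓ → yes.
mu: start May 16 <= May 17? ✓; start May 16 <= May 23? ✓ → yes.
theta: start May 14 <= May 17? ✓; start May 14 <= May 23? ✓ → yes.
zeta: start May 23 <= May 17? ✗; start May 23 <= May 23? ✓ → no.
Result: alpha, beta, gamma, mu, theta.

alpha, beta, gamma, mu, theta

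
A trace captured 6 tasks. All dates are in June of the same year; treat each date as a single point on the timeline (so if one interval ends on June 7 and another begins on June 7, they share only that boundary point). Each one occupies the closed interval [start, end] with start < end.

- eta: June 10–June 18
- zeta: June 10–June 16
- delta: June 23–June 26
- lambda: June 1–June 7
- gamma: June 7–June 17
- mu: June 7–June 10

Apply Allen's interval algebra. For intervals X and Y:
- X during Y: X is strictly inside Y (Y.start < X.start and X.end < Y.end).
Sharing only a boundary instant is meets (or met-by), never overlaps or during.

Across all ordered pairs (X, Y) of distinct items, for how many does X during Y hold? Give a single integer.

1

Checking all 30 ordered pairs for relation 'during'; matching pairs in alphabetical order:
(zeta, gamma): zeta during gamma ✓
Count: 1.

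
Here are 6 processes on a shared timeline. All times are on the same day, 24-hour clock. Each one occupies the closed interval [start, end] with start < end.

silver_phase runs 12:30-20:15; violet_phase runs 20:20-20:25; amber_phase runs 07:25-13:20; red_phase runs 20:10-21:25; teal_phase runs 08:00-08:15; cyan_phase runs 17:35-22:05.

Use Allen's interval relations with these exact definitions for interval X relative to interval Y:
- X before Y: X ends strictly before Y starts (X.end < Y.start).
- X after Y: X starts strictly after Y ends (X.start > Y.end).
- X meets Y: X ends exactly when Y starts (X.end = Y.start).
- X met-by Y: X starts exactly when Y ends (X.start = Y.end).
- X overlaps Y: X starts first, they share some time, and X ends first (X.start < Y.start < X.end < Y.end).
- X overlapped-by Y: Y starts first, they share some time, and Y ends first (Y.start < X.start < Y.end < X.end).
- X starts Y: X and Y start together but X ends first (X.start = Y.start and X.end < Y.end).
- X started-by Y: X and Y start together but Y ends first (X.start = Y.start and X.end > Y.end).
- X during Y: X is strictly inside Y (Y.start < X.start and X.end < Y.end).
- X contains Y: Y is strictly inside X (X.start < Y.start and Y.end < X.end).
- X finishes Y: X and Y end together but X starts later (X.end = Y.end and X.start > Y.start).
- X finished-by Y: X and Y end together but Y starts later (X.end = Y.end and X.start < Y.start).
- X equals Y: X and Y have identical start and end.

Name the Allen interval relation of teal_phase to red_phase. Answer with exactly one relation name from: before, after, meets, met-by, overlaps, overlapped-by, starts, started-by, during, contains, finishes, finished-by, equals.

teal_phase = [08:00, 08:15]; red_phase = [20:10, 21:25].
Compare endpoints: teal_phase.start < red_phase.start, teal_phase.start < red_phase.end, teal_phase.end < red_phase.start, teal_phase.end < red_phase.end.
That pattern is 'before'.

before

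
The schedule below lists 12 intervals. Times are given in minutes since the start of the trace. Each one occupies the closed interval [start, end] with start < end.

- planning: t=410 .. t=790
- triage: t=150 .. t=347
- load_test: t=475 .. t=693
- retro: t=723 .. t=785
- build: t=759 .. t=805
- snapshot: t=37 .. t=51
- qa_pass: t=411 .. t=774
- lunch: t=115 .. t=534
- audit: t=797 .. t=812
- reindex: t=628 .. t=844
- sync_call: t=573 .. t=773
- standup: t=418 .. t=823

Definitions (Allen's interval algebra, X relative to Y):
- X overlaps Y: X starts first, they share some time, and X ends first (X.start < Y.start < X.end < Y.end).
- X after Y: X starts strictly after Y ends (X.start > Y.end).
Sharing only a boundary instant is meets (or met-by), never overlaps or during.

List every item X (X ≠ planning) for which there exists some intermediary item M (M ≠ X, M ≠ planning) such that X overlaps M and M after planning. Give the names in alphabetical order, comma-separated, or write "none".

Target planning = [t=410, t=790].
Intermediaries M with M after planning: audit.
Via audit — items with X overlaps audit: build.
Union: build.

build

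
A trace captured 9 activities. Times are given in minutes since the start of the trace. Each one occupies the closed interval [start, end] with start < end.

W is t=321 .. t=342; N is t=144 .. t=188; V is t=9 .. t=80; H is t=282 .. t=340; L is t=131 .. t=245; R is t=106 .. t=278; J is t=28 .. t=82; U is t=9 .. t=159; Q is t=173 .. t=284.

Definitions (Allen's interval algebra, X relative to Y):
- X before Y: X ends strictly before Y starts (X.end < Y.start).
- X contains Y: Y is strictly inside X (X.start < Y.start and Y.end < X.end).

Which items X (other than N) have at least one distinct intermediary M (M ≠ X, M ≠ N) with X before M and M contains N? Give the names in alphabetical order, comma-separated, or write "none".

J, V

Target N = [t=144, t=188].
Intermediaries M with M contains N: L, R.
Via L — items with X before L: J, V.
Via R — items with X before R: J, V.
Union: J, V.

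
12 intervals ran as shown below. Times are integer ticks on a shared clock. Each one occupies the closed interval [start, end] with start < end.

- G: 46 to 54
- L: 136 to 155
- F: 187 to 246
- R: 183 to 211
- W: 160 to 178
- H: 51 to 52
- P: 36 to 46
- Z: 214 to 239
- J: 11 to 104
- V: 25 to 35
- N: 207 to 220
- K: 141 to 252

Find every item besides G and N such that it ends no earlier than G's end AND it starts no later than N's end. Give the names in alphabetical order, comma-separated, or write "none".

Conditions: its end is no earlier than G's end (X.end >= 54) AND its start is no later than N's end (X.start <= 220).
F: end 246 >= 54? ✓; start 187 <= 220? ✓ → yes.
H: end 52 >= 54? ✗; start 51 <= 220? ✓ → no.
J: end 104 >= 54? ✓; start 11 <= 220? ✓ → yes.
K: end 252 >= 54? ✓; start 141 <= 220? ✓ → yes.
L: end 155 >= 54? ✓; start 136 <= 220? ✓ → yes.
P: end 46 >= 54? ✗; start 36 <= 220? ✓ → no.
R: end 211 >= 54? ✓; start 183 <= 220? ✓ → yes.
V: end 35 >= 54? ✗; start 25 <= 220? ✓ → no.
W: end 178 >= 54? ✓; start 160 <= 220? ✓ → yes.
Z: end 239 >= 54? ✓; start 214 <= 220? ✓ → yes.
Result: F, J, K, L, R, W, Z.

F, J, K, L, R, W, Z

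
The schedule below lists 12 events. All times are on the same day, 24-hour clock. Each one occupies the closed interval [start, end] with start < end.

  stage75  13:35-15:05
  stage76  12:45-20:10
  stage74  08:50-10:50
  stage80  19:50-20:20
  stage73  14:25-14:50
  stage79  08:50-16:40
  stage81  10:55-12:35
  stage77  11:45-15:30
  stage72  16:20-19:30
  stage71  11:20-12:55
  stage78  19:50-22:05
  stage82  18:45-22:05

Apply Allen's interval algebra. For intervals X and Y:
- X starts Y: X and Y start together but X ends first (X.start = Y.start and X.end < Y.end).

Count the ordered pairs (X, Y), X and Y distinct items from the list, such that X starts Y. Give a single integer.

2

Checking all 132 ordered pairs for relation 'starts'; matching pairs in alphabetical order:
(stage74, stage79): stage74 starts stage79 ✓
(stage80, stage78): stage80 starts stage78 ✓
Count: 2.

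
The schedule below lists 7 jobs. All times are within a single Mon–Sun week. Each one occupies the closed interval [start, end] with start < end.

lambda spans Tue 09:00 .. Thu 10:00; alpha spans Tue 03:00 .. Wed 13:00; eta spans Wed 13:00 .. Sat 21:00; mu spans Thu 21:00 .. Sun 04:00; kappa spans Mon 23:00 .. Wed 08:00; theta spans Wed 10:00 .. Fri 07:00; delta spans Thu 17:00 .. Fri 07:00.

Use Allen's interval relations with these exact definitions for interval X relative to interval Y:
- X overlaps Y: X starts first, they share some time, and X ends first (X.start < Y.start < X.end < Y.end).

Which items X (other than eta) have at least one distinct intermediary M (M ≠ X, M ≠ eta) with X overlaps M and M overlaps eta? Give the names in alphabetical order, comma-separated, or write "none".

Target eta = [Wed 13:00, Sat 21:00].
Intermediaries M with M overlaps eta: lambda, theta.
Via lambda — items with X overlaps lambda: alpha, kappa.
Via theta — items with X overlaps theta: alpha, lambda.
Union: alpha, kappa, lambda.

alpha, kappa, lambda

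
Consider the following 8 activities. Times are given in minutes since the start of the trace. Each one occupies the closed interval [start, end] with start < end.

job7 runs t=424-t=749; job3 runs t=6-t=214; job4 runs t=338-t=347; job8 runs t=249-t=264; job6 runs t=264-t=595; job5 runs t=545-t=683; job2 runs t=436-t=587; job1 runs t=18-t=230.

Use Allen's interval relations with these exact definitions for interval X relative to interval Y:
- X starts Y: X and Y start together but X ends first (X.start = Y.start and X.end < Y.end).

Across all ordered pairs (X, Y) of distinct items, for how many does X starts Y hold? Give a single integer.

0

Checking all 56 ordered pairs for relation 'starts'; matching pairs in alphabetical order:
No pair satisfies it.
Count: 0.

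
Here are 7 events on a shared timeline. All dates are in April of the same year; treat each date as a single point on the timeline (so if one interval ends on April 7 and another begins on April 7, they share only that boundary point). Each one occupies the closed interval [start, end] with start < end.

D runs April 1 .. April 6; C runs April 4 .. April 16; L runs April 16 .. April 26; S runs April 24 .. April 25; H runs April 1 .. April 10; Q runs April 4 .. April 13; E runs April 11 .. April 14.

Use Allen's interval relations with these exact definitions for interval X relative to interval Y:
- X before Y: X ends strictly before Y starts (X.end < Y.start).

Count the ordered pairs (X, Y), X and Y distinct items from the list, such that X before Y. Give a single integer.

11

Checking all 42 ordered pairs for relation 'before'; matching pairs in alphabetical order:
(C, S): C before S ✓
(D, E): D before E ✓
(D, L): D before L ✓
(D, S): D before S ✓
(E, L): E before L ✓
(E, S): E before S ✓
(H, E): H before E ✓
(H, L): H before L ✓
(H, S): H before S ✓
(Q, L): Q before L ✓
(Q, S): Q before S ✓
Count: 11.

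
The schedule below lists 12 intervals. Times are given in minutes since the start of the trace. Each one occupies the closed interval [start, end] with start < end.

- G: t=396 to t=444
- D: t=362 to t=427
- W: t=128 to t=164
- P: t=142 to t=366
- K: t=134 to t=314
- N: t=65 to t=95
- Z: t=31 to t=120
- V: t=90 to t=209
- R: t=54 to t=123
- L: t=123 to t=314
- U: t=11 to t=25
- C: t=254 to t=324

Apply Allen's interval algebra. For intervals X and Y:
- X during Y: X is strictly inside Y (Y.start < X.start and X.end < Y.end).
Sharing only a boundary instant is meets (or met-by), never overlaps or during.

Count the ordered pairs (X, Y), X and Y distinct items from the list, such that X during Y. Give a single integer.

5

Checking all 132 ordered pairs for relation 'during'; matching pairs in alphabetical order:
(C, P): C during P ✓
(N, R): N during R ✓
(N, Z): N during Z ✓
(W, L): W during L ✓
(W, V): W during V ✓
Count: 5.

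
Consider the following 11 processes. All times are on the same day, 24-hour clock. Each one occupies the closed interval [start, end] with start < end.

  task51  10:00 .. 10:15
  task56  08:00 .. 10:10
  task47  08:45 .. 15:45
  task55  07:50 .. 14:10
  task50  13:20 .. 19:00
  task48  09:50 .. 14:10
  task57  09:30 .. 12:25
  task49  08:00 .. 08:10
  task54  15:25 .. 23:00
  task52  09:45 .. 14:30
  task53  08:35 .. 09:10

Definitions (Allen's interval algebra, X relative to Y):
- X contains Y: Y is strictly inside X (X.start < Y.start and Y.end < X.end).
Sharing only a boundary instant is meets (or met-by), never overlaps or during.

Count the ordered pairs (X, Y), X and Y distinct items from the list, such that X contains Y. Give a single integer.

14

Checking all 110 ordered pairs for relation 'contains'; matching pairs in alphabetical order:
(task47, task48): task47 contains task48 ✓
(task47, task51): task47 contains task51 ✓
(task47, task52): task47 contains task52 ✓
(task47, task57): task47 contains task57 ✓
(task48, task51): task48 contains task51 ✓
(task52, task48): task52 contains task48 ✓
(task52, task51): task52 contains task51 ✓
(task55, task49): task55 contains task49 ✓
(task55, task51): task55 contains task51 ✓
(task55, task53): task55 contains task53 ✓
(task55, task56): task55 contains task56 ✓
(task55, task57): task55 contains task57 ✓
(task56, task53): task56 contains task53 ✓
(task57, task51): task57 contains task51 ✓
Count: 14.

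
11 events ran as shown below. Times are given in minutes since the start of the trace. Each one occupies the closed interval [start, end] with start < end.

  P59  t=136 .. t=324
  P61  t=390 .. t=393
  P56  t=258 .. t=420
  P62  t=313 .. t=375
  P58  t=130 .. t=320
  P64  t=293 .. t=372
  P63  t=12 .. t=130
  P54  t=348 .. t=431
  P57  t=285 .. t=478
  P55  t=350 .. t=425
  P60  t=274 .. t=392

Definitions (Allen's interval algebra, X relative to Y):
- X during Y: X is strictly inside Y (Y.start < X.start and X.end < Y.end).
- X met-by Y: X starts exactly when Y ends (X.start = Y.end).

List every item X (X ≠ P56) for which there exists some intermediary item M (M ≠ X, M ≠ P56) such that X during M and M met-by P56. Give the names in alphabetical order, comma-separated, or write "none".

none

Target P56 = [t=258, t=420].
Intermediaries M with M met-by P56: none.
Union: none.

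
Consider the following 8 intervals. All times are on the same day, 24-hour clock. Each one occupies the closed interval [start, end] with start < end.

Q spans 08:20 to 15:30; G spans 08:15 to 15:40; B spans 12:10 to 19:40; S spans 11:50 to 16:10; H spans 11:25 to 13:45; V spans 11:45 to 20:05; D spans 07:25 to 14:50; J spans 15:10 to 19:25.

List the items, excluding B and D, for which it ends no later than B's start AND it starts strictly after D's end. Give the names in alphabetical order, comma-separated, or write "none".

none

Conditions: its end is no later than B's start (X.end <= 12:10) AND its start is strictly after D's end (X.start > 14:50).
G: end 15:40 <= 12:10? ✗; start 08:15 > 14:50? ✗ → no.
H: end 13:45 <= 12:10? ✗; start 11:25 > 14:50? ✗ → no.
J: end 19:25 <= 12:10? ✗; start 15:10 > 14:50? ✓ → no.
Q: end 15:30 <= 12:10? ✗; start 08:20 > 14:50? ✗ → no.
S: end 16:10 <= 12:10? ✗; start 11:50 > 14:50? ✗ → no.
V: end 20:05 <= 12:10? ✗; start 11:45 > 14:50? ✗ → no.
Result: none.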